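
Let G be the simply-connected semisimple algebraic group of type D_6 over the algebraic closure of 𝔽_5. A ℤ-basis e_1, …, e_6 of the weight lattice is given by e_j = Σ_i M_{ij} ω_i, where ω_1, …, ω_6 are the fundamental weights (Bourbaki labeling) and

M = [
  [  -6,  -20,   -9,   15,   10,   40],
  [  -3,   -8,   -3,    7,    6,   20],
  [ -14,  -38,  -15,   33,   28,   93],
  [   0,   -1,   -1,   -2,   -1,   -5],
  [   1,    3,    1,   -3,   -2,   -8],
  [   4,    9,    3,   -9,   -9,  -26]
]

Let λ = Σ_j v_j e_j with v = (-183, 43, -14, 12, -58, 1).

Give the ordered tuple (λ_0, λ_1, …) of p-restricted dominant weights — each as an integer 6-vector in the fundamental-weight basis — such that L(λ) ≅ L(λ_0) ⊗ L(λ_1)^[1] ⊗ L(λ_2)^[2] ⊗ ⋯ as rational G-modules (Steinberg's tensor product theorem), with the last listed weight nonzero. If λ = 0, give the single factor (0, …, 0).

((4, 3, 3, 0, 4, 1),)

Compute c_i = Σ_j M_{ij} v_j with v = (-183, 43, -14, 12, -58, 1):
  c_1 = (-6)·(-183) + (-20)·(43) + (-9)·(-14) + (15)·(12) + (10)·(-58) + (40)·(1) = 4
  c_2 = (-3)·(-183) + (-8)·(43) + (-3)·(-14) + (7)·(12) + (6)·(-58) + (20)·(1) = 3
  c_3 = (-14)·(-183) + (-38)·(43) + (-15)·(-14) + (33)·(12) + (28)·(-58) + (93)·(1) = 3
  c_4 = (0)·(-183) + (-1)·(43) + (-1)·(-14) + (-2)·(12) + (-1)·(-58) + (-5)·(1) = 0
  c_5 = (1)·(-183) + (3)·(43) + (1)·(-14) + (-3)·(12) + (-2)·(-58) + (-8)·(1) = 4
  c_6 = (4)·(-183) + (9)·(43) + (3)·(-14) + (-9)·(12) + (-9)·(-58) + (-26)·(1) = 1
Base-5 expansion of each c_i:
  c_1 = 4 = 4·5^0
  c_2 = 3 = 3·5^0
  c_3 = 3 = 3·5^0
  c_4 = 0
  c_5 = 4 = 4·5^0
  c_6 = 1 = 1·5^0
Factor λ_0 = (4, 3, 3, 0, 4, 1)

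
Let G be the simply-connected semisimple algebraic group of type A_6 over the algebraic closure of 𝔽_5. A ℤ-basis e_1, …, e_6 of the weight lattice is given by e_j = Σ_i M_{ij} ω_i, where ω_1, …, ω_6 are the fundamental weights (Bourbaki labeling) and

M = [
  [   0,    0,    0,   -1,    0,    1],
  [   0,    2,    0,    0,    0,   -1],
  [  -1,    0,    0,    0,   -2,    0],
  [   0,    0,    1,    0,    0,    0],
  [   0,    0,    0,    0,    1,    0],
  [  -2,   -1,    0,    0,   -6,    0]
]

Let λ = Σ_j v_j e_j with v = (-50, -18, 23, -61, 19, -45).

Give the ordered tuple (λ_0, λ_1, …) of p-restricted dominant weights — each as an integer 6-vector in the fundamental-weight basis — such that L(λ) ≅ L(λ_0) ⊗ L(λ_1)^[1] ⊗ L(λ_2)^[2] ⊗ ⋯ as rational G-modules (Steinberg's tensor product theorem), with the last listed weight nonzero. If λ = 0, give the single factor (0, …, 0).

Converting to the ω-basis (c_i = row i of M dotted with v = (-50, -18, 23, -61, 19, -45)):
  c_1 = 0*-50 + 0*-18 + 0*23 + -1*-61 + 0*19 + 1*-45 = 16
  c_2 = 0*-50 + 2*-18 + 0*23 + 0*-61 + 0*19 + -1*-45 = 9
  c_3 = -1*-50 + 0*-18 + 0*23 + 0*-61 + -2*19 + 0*-45 = 12
  c_4 = 0*-50 + 0*-18 + 1*23 + 0*-61 + 0*19 + 0*-45 = 23
  c_5 = 0*-50 + 0*-18 + 0*23 + 0*-61 + 1*19 + 0*-45 = 19
  c_6 = -2*-50 + -1*-18 + 0*23 + 0*-61 + -6*19 + 0*-45 = 4
Base-5 expansion of each c_i:
  c_1 = 16 = 1·5^0 + 3·5^1
  c_2 = 9 = 4·5^0 + 1·5^1
  c_3 = 12 = 2·5^0 + 2·5^1
  c_4 = 23 = 3·5^0 + 4·5^1
  c_5 = 19 = 4·5^0 + 3·5^1
  c_6 = 4 = 4·5^0
λ_0 = (1, 4, 2, 3, 4, 4)
λ_1 = (3, 1, 2, 4, 3, 0)

((1, 4, 2, 3, 4, 4), (3, 1, 2, 4, 3, 0))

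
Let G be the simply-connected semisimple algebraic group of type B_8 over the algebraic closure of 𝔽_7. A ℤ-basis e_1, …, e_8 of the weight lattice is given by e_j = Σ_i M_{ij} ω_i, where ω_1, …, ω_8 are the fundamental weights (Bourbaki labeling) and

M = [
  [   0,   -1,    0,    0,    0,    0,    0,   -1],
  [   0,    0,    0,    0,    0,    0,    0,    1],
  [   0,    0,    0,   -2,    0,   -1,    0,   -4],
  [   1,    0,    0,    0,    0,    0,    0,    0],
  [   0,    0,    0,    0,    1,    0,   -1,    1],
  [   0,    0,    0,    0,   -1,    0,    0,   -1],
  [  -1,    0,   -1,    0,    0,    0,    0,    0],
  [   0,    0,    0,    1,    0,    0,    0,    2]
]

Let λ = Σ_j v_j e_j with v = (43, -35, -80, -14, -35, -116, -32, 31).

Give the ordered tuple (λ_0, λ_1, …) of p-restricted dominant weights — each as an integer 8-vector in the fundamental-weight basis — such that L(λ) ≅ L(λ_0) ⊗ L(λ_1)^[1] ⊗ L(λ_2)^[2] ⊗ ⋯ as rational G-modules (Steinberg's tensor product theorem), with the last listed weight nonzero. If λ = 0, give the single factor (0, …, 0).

((4, 3, 6, 1, 0, 4, 2, 6), (0, 4, 2, 6, 4, 0, 5, 6))

Compute c_i = Σ_j M_{ij} v_j with v = (43, -35, -80, -14, -35, -116, -32, 31):
  c_1 = 0·43 + (-1)·(-35) + (0)·(-80) + (0)·(-14) + (0)·(-35) + (0)·(-116) + (0)·(-32) + (-1)·(31) = 4
  c_2 = 0·43 + (0)·(-35) + (0)·(-80) + (0)·(-14) + (0)·(-35) + (0)·(-116) + (0)·(-32) + 1·31 = 31
  c_3 = 0·43 + (0)·(-35) + (0)·(-80) + (-2)·(-14) + (0)·(-35) + (-1)·(-116) + (0)·(-32) + (-4)·(31) = 20
  c_4 = 1·43 + (0)·(-35) + (0)·(-80) + (0)·(-14) + (0)·(-35) + (0)·(-116) + (0)·(-32) + 0·31 = 43
  c_5 = 0·43 + (0)·(-35) + (0)·(-80) + (0)·(-14) + (1)·(-35) + (0)·(-116) + (-1)·(-32) + 1·31 = 28
  c_6 = 0·43 + (0)·(-35) + (0)·(-80) + (0)·(-14) + (-1)·(-35) + (0)·(-116) + (0)·(-32) + (-1)·(31) = 4
  c_7 = (-1)·(43) + (0)·(-35) + (-1)·(-80) + (0)·(-14) + (0)·(-35) + (0)·(-116) + (0)·(-32) + 0·31 = 37
  c_8 = 0·43 + (0)·(-35) + (0)·(-80) + (1)·(-14) + (0)·(-35) + (0)·(-116) + (0)·(-32) + 2·31 = 48
Writing each c_i in base p = 7:
  c_1 = 4 = 4·7^0
  c_2 = 31 = 3·7^0 + 4·7^1
  c_3 = 20 = 6·7^0 + 2·7^1
  c_4 = 43 = 1·7^0 + 6·7^1
  c_5 = 28 = 0·7^0 + 4·7^1
  c_6 = 4 = 4·7^0
  c_7 = 37 = 2·7^0 + 5·7^1
  c_8 = 48 = 6·7^0 + 6·7^1
λ_0 = (4, 3, 6, 1, 0, 4, 2, 6)
λ_1 = (0, 4, 2, 6, 4, 0, 5, 6)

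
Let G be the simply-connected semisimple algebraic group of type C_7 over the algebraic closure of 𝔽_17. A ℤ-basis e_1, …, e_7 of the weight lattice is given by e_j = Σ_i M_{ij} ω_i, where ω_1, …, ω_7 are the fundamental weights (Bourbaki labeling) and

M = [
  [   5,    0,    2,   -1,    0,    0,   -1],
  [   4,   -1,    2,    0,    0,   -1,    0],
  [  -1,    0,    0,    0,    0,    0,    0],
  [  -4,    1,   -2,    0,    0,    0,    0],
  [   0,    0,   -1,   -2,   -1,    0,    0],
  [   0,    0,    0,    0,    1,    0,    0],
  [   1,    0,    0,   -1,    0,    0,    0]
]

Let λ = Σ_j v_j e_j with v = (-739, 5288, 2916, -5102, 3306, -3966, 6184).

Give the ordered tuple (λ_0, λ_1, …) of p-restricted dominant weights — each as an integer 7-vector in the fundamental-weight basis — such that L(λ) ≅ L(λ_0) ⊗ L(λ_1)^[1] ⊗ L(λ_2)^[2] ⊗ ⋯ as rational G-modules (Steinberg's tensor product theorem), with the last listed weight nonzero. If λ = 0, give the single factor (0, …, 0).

((1, 7, 8, 15, 4, 8, 11), (11, 6, 9, 5, 13, 7, 1), (3, 5, 2, 8, 13, 11, 15))

Change of basis e → ω: c = M·v where v = (-739, 5288, 2916, -5102, 3306, -3966, 6184):
  c_1 = (5)·(-739) + (0)·(5288) + (2)·(2916) + (-1)·(-5102) + (0)·(3306) + (0)·(-3966) + (-1)·(6184) = 1055
  c_2 = (4)·(-739) + (-1)·(5288) + (2)·(2916) + (0)·(-5102) + (0)·(3306) + (-1)·(-3966) + (0)·(6184) = 1554
  c_3 = (-1)·(-739) + (0)·(5288) + (0)·(2916) + (0)·(-5102) + (0)·(3306) + (0)·(-3966) + (0)·(6184) = 739
  c_4 = (-4)·(-739) + (1)·(5288) + (-2)·(2916) + (0)·(-5102) + (0)·(3306) + (0)·(-3966) + (0)·(6184) = 2412
  c_5 = (0)·(-739) + (0)·(5288) + (-1)·(2916) + (-2)·(-5102) + (-1)·(3306) + (0)·(-3966) + (0)·(6184) = 3982
  c_6 = (0)·(-739) + (0)·(5288) + (0)·(2916) + (0)·(-5102) + (1)·(3306) + (0)·(-3966) + (0)·(6184) = 3306
  c_7 = (1)·(-739) + (0)·(5288) + (0)·(2916) + (-1)·(-5102) + (0)·(3306) + (0)·(-3966) + (0)·(6184) = 4363
p = 17; digits c_i = Σ_j d_{ij}·17^j, 0 ≤ d_{ij} < 17:
  c_1 = 1055 = 1·17^0 + 11·17^1 + 3·17^2
  c_2 = 1554 = 7·17^0 + 6·17^1 + 5·17^2
  c_3 = 739 = 8·17^0 + 9·17^1 + 2·17^2
  c_4 = 2412 = 15·17^0 + 5·17^1 + 8·17^2
  c_5 = 3982 = 4·17^0 + 13·17^1 + 13·17^2
  c_6 = 3306 = 8·17^0 + 7·17^1 + 11·17^2
  c_7 = 4363 = 11·17^0 + 1·17^1 + 15·17^2
λ_0 = (1, 7, 8, 15, 4, 8, 11)
λ_1 = (11, 6, 9, 5, 13, 7, 1)
λ_2 = (3, 5, 2, 8, 13, 11, 15)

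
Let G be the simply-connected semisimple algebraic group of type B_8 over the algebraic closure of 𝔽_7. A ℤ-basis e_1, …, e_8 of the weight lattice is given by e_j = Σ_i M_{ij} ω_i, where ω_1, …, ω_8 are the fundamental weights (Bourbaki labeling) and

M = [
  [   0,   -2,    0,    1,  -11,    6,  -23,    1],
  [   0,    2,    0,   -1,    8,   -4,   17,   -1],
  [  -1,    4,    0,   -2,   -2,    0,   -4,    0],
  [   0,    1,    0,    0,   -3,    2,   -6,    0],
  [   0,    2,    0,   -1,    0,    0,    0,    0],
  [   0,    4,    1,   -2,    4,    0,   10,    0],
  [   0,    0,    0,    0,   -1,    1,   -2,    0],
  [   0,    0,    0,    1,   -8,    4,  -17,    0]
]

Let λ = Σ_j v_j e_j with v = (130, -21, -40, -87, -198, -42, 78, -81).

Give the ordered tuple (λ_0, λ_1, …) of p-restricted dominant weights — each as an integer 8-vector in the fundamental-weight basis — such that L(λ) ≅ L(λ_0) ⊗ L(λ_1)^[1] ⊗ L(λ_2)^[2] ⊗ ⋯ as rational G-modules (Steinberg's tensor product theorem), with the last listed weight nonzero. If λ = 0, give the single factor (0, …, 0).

((6, 1, 2, 0, 3, 3, 0, 3), (0, 5, 6, 3, 6, 5, 0, 0))

In the fundamental-weight basis, λ has coordinates c = M·v (v = (130, -21, -40, -87, -198, -42, 78, -81)):
  c_1 = (0)·(130) + (-2)·(-21) + (0)·(-40) + (1)·(-87) + (-11)·(-198) + (6)·(-42) + (-23)·(78) + (1)·(-81) = 6
  c_2 = (0)·(130) + (2)·(-21) + (0)·(-40) + (-1)·(-87) + (8)·(-198) + (-4)·(-42) + (17)·(78) + (-1)·(-81) = 36
  c_3 = (-1)·(130) + (4)·(-21) + (0)·(-40) + (-2)·(-87) + (-2)·(-198) + (0)·(-42) + (-4)·(78) + (0)·(-81) = 44
  c_4 = (0)·(130) + (1)·(-21) + (0)·(-40) + (0)·(-87) + (-3)·(-198) + (2)·(-42) + (-6)·(78) + (0)·(-81) = 21
  c_5 = (0)·(130) + (2)·(-21) + (0)·(-40) + (-1)·(-87) + (0)·(-198) + (0)·(-42) + (0)·(78) + (0)·(-81) = 45
  c_6 = (0)·(130) + (4)·(-21) + (1)·(-40) + (-2)·(-87) + (4)·(-198) + (0)·(-42) + (10)·(78) + (0)·(-81) = 38
  c_7 = (0)·(130) + (0)·(-21) + (0)·(-40) + (0)·(-87) + (-1)·(-198) + (1)·(-42) + (-2)·(78) + (0)·(-81) = 0
  c_8 = (0)·(130) + (0)·(-21) + (0)·(-40) + (1)·(-87) + (-8)·(-198) + (4)·(-42) + (-17)·(78) + (0)·(-81) = 3
Writing each c_i in base p = 7:
  c_1 = 6 = 6·7^0
  c_2 = 36 = 1·7^0 + 5·7^1
  c_3 = 44 = 2·7^0 + 6·7^1
  c_4 = 21 = 0·7^0 + 3·7^1
  c_5 = 45 = 3·7^0 + 6·7^1
  c_6 = 38 = 3·7^0 + 5·7^1
  c_7 = 0
  c_8 = 3 = 3·7^0
Factor λ_0 = (6, 1, 2, 0, 3, 3, 0, 3)
Factor λ_1 = (0, 5, 6, 3, 6, 5, 0, 0)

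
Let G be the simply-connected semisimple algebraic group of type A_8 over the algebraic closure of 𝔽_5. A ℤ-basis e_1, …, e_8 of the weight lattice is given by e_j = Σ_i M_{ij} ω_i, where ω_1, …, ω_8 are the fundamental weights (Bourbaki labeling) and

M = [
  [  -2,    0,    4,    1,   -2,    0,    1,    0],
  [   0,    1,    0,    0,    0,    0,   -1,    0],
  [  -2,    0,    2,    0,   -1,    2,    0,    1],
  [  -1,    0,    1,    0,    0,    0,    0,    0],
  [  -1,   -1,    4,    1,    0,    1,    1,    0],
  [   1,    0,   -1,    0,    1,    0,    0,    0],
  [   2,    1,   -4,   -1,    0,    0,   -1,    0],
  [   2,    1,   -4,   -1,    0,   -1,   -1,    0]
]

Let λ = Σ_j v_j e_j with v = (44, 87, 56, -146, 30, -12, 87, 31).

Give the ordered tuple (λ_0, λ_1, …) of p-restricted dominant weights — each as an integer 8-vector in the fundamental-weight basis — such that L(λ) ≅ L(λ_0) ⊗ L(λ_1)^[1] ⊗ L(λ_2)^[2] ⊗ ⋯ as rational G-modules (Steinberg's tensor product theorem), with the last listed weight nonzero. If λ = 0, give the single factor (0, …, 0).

((2, 0, 1, 2, 2, 3, 0, 2), (3, 0, 0, 2, 4, 3, 2, 4))

Change of basis e → ω: c = M·v where v = (44, 87, 56, -146, 30, -12, 87, 31):
  c_1 = -2*44 + 0*87 + 4*56 + 1*-146 + -2*30 + 0*-12 + 1*87 + 0*31 = 17
  c_2 = 0*44 + 1*87 + 0*56 + 0*-146 + 0*30 + 0*-12 + -1*87 + 0*31 = 0
  c_3 = -2*44 + 0*87 + 2*56 + 0*-146 + -1*30 + 2*-12 + 0*87 + 1*31 = 1
  c_4 = -1*44 + 0*87 + 1*56 + 0*-146 + 0*30 + 0*-12 + 0*87 + 0*31 = 12
  c_5 = -1*44 + -1*87 + 4*56 + 1*-146 + 0*30 + 1*-12 + 1*87 + 0*31 = 22
  c_6 = 1*44 + 0*87 + -1*56 + 0*-146 + 1*30 + 0*-12 + 0*87 + 0*31 = 18
  c_7 = 2*44 + 1*87 + -4*56 + -1*-146 + 0*30 + 0*-12 + -1*87 + 0*31 = 10
  c_8 = 2*44 + 1*87 + -4*56 + -1*-146 + 0*30 + -1*-12 + -1*87 + 0*31 = 22
p = 5; digits c_i = Σ_j d_{ij}·5^j, 0 ≤ d_{ij} < 5:
  c_1 = 17 = 2·5^0 + 3·5^1
  c_2 = 0
  c_3 = 1 = 1·5^0
  c_4 = 12 = 2·5^0 + 2·5^1
  c_5 = 22 = 2·5^0 + 4·5^1
  c_6 = 18 = 3·5^0 + 3·5^1
  c_7 = 10 = 0·5^0 + 2·5^1
  c_8 = 22 = 2·5^0 + 4·5^1
p-restricted factor λ_0 = (2, 0, 1, 2, 2, 3, 0, 2)
p-restricted factor λ_1 = (3, 0, 0, 2, 4, 3, 2, 4)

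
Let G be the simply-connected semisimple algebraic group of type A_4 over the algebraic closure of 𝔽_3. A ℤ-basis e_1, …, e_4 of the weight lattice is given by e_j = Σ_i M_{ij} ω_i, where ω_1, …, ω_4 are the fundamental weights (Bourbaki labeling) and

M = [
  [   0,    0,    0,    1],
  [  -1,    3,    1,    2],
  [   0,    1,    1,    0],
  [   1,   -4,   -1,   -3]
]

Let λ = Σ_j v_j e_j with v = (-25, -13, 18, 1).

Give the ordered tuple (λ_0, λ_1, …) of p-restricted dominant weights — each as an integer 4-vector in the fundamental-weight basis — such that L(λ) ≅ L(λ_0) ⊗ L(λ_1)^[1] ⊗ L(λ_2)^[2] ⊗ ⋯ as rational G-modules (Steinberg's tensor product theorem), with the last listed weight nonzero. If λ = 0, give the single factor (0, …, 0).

Change of basis e → ω: c = M·v where v = (-25, -13, 18, 1):
  c_1 = 0*-25 + 0*-13 + 0*18 + 1*1 = 1
  c_2 = -1*-25 + 3*-13 + 1*18 + 2*1 = 6
  c_3 = 0*-25 + 1*-13 + 1*18 + 0*1 = 5
  c_4 = 1*-25 + -4*-13 + -1*18 + -3*1 = 6
p = 3; digits c_i = Σ_j d_{ij}·3^j, 0 ≤ d_{ij} < 3:
  c_1 = 1 = 1·3^0
  c_2 = 6 = 0·3^0 + 2·3^1
  c_3 = 5 = 2·3^0 + 1·3^1
  c_4 = 6 = 0·3^0 + 2·3^1
Factor λ_0 = (1, 0, 2, 0)
Factor λ_1 = (0, 2, 1, 2)

((1, 0, 2, 0), (0, 2, 1, 2))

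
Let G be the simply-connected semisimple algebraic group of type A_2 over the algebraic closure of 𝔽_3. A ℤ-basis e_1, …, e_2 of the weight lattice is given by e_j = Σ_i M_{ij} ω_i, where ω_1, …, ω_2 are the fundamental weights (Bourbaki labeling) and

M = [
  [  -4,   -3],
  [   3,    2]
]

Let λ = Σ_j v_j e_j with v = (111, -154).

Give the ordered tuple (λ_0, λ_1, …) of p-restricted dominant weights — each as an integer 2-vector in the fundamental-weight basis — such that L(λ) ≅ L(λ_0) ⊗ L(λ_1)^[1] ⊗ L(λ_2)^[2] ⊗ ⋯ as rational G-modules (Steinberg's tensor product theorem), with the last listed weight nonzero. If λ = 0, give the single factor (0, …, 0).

((0, 1), (0, 2), (2, 2))

ω-coordinates c = M·v, v = (111, -154):
  c_1 = -4*111 + -3*-154 = 18
  c_2 = 3*111 + 2*-154 = 25
Base-3 expansion of each c_i:
  c_1 = 18 = 0·3^0 + 0·3^1 + 2·3^2
  c_2 = 25 = 1·3^0 + 2·3^1 + 2·3^2
p-restricted factor λ_0 = (0, 1)
p-restricted factor λ_1 = (0, 2)
p-restricted factor λ_2 = (2, 2)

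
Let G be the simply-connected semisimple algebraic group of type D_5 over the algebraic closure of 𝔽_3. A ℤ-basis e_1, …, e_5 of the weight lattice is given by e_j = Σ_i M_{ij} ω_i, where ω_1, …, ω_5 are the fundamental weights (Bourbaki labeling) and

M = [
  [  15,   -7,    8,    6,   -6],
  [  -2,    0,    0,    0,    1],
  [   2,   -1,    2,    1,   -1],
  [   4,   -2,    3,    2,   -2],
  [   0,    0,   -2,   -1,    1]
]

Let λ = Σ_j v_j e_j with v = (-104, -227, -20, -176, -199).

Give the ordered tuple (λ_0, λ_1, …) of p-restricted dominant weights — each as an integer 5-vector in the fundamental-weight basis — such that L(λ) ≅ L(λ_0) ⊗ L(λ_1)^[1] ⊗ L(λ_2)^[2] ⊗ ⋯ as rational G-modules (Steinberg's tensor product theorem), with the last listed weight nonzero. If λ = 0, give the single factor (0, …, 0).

((1, 0, 2, 0, 2), (2, 0, 0, 2, 2), (0, 1, 0, 2, 1))

Converting to the ω-basis (c_i = row i of M dotted with v = (-104, -227, -20, -176, -199)):
  c_1 = (15)·(-104) + (-7)·(-227) + (8)·(-20) + (6)·(-176) + (-6)·(-199) = 7
  c_2 = (-2)·(-104) + (0)·(-227) + (0)·(-20) + (0)·(-176) + (1)·(-199) = 9
  c_3 = (2)·(-104) + (-1)·(-227) + (2)·(-20) + (1)·(-176) + (-1)·(-199) = 2
  c_4 = (4)·(-104) + (-2)·(-227) + (3)·(-20) + (2)·(-176) + (-2)·(-199) = 24
  c_5 = (0)·(-104) + (0)·(-227) + (-2)·(-20) + (-1)·(-176) + (1)·(-199) = 17
Expand coordinatewise in base 3:
  c_1 = 7 = 1·3^0 + 2·3^1
  c_2 = 9 = 0·3^0 + 0·3^1 + 1·3^2
  c_3 = 2 = 2·3^0
  c_4 = 24 = 0·3^0 + 2·3^1 + 2·3^2
  c_5 = 17 = 2·3^0 + 2·3^1 + 1·3^2
λ_0 = (1, 0, 2, 0, 2)
λ_1 = (2, 0, 0, 2, 2)
λ_2 = (0, 1, 0, 2, 1)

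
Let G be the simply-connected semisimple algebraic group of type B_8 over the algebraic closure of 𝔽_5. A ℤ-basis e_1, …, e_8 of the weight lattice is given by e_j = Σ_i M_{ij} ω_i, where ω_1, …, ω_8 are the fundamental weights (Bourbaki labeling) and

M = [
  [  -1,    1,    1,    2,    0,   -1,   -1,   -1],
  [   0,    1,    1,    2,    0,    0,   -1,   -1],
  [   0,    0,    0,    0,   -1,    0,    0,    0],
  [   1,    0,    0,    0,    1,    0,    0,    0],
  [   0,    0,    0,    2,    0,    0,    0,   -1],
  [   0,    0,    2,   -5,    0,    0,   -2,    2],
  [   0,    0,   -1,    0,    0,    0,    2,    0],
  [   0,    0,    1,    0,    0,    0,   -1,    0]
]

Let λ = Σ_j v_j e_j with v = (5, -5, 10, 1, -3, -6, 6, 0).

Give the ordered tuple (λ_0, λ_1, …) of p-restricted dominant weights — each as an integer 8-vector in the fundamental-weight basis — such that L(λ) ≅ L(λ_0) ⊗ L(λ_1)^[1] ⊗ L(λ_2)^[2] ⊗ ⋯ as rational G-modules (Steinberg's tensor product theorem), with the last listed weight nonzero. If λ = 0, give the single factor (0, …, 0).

((2, 1, 3, 2, 2, 3, 2, 4),)

Converting to the ω-basis (c_i = row i of M dotted with v = (5, -5, 10, 1, -3, -6, 6, 0)):
  c_1 = -1*5 + 1*-5 + 1*10 + 2*1 + 0*-3 + -1*-6 + -1*6 + -1*0 = 2
  c_2 = 0*5 + 1*-5 + 1*10 + 2*1 + 0*-3 + 0*-6 + -1*6 + -1*0 = 1
  c_3 = 0*5 + 0*-5 + 0*10 + 0*1 + -1*-3 + 0*-6 + 0*6 + 0*0 = 3
  c_4 = 1*5 + 0*-5 + 0*10 + 0*1 + 1*-3 + 0*-6 + 0*6 + 0*0 = 2
  c_5 = 0*5 + 0*-5 + 0*10 + 2*1 + 0*-3 + 0*-6 + 0*6 + -1*0 = 2
  c_6 = 0*5 + 0*-5 + 2*10 + -5*1 + 0*-3 + 0*-6 + -2*6 + 2*0 = 3
  c_7 = 0*5 + 0*-5 + -1*10 + 0*1 + 0*-3 + 0*-6 + 2*6 + 0*0 = 2
  c_8 = 0*5 + 0*-5 + 1*10 + 0*1 + 0*-3 + 0*-6 + -1*6 + 0*0 = 4
Writing each c_i in base p = 5:
  c_1 = 2 = 2·5^0
  c_2 = 1 = 1·5^0
  c_3 = 3 = 3·5^0
  c_4 = 2 = 2·5^0
  c_5 = 2 = 2·5^0
  c_6 = 3 = 3·5^0
  c_7 = 2 = 2·5^0
  c_8 = 4 = 4·5^0
p-restricted factor λ_0 = (2, 1, 3, 2, 2, 3, 2, 4)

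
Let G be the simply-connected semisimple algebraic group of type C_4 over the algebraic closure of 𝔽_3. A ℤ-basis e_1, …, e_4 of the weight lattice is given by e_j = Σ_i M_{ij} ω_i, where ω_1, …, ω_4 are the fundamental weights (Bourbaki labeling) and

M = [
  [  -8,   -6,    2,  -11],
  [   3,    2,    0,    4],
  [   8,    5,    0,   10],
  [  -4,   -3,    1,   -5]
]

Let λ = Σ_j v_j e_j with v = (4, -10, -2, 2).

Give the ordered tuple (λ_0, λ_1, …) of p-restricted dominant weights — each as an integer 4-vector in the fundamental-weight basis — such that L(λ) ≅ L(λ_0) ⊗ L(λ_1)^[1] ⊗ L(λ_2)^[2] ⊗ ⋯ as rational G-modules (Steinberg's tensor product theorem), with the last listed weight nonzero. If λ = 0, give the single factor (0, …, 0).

((2, 0, 2, 2),)

ω-coordinates c = M·v, v = (4, -10, -2, 2):
  c_1 = (-8)·(4) + (-6)·(-10) + (2)·(-2) + (-11)·(2) = 2
  c_2 = (3)·(4) + (2)·(-10) + (0)·(-2) + (4)·(2) = 0
  c_3 = (8)·(4) + (5)·(-10) + (0)·(-2) + (10)·(2) = 2
  c_4 = (-4)·(4) + (-3)·(-10) + (1)·(-2) + (-5)·(2) = 2
Expand coordinatewise in base 3:
  c_1 = 2 = 2·3^0
  c_2 = 0
  c_3 = 2 = 2·3^0
  c_4 = 2 = 2·3^0
λ_0 = (2, 0, 2, 2)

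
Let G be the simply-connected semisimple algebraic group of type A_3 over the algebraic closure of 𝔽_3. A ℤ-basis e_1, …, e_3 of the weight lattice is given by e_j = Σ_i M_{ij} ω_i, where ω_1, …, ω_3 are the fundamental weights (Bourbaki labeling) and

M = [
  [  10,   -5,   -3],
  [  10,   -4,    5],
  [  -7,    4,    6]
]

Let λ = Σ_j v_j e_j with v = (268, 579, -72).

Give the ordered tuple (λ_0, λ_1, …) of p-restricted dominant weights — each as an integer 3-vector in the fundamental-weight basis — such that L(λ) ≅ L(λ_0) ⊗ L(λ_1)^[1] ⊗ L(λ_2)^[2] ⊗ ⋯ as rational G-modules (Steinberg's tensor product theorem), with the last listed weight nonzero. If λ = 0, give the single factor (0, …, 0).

((1, 1, 2), (0, 1, 2))

In the fundamental-weight basis, λ has coordinates c = M·v (v = (268, 579, -72)):
  c_1 = 10·268 + (-5)·(579) + (-3)·(-72) = 1
  c_2 = 10·268 + (-4)·(579) + (5)·(-72) = 4
  c_3 = (-7)·(268) + 4·579 + (6)·(-72) = 8
Expand coordinatewise in base 3:
  c_1 = 1 = 1·3^0
  c_2 = 4 = 1·3^0 + 1·3^1
  c_3 = 8 = 2·3^0 + 2·3^1
p-restricted factor λ_0 = (1, 1, 2)
p-restricted factor λ_1 = (0, 1, 2)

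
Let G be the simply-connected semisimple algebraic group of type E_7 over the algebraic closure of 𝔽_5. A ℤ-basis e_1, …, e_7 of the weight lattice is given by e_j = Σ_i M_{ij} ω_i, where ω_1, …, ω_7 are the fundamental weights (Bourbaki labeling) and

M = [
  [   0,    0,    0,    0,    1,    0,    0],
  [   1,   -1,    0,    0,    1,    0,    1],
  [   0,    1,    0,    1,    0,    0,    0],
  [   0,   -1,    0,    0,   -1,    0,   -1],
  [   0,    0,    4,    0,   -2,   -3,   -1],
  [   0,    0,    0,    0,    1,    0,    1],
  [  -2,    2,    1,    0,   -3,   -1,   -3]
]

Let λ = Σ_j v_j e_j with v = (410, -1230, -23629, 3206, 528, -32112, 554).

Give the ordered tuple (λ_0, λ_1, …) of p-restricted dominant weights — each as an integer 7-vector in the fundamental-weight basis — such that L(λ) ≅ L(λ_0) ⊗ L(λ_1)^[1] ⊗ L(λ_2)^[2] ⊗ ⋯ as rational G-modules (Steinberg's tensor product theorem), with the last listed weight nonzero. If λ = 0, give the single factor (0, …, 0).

Converting to the ω-basis (c_i = row i of M dotted with v = (410, -1230, -23629, 3206, 528, -32112, 554)):
  c_1 = 0·410 + (0)·(-1230) + (0)·(-23629) + 0·3206 + 1·528 + (0)·(-32112) + 0·554 = 528
  c_2 = 1·410 + (-1)·(-1230) + (0)·(-23629) + 0·3206 + 1·528 + (0)·(-32112) + 1·554 = 2722
  c_3 = 0·410 + (1)·(-1230) + (0)·(-23629) + 1·3206 + 0·528 + (0)·(-32112) + 0·554 = 1976
  c_4 = 0·410 + (-1)·(-1230) + (0)·(-23629) + 0·3206 + (-1)·(528) + (0)·(-32112) + (-1)·(554) = 148
  c_5 = 0·410 + (0)·(-1230) + (4)·(-23629) + 0·3206 + (-2)·(528) + (-3)·(-32112) + (-1)·(554) = 210
  c_6 = 0·410 + (0)·(-1230) + (0)·(-23629) + 0·3206 + 1·528 + (0)·(-32112) + 1·554 = 1082
  c_7 = (-2)·(410) + (2)·(-1230) + (1)·(-23629) + 0·3206 + (-3)·(528) + (-1)·(-32112) + (-3)·(554) = 1957
Writing each c_i in base p = 5:
  c_1 = 528 = 3·5^0 + 0·5^1 + 1·5^2 + 4·5^3
  c_2 = 2722 = 2·5^0 + 4·5^1 + 3·5^2 + 1·5^3 + 4·5^4
  c_3 = 1976 = 1·5^0 + 0·5^1 + 4·5^2 + 0·5^3 + 3·5^4
  c_4 = 148 = 3·5^0 + 4·5^1 + 0·5^2 + 1·5^3
  c_5 = 210 = 0·5^0 + 2·5^1 + 3·5^2 + 1·5^3
  c_6 = 1082 = 2·5^0 + 1·5^1 + 3·5^2 + 3·5^3 + 1·5^4
  c_7 = 1957 = 2·5^0 + 1·5^1 + 3·5^2 + 0·5^3 + 3·5^4
p-restricted factor λ_0 = (3, 2, 1, 3, 0, 2, 2)
p-restricted factor λ_1 = (0, 4, 0, 4, 2, 1, 1)
p-restricted factor λ_2 = (1, 3, 4, 0, 3, 3, 3)
p-restricted factor λ_3 = (4, 1, 0, 1, 1, 3, 0)
p-restricted factor λ_4 = (0, 4, 3, 0, 0, 1, 3)

((3, 2, 1, 3, 0, 2, 2), (0, 4, 0, 4, 2, 1, 1), (1, 3, 4, 0, 3, 3, 3), (4, 1, 0, 1, 1, 3, 0), (0, 4, 3, 0, 0, 1, 3))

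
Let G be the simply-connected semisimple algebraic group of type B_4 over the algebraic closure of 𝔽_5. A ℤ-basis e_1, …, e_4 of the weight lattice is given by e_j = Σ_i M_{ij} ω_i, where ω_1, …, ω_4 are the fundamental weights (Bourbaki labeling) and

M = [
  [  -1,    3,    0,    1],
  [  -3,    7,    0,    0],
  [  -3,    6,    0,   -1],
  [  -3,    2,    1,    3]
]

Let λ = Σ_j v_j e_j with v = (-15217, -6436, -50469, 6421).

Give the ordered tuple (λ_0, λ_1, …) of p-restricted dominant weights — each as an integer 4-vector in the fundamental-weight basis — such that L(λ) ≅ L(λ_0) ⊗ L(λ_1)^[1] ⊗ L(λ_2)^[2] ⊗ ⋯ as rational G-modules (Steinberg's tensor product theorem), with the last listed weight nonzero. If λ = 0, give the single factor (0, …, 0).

((0, 4, 4, 3), (1, 4, 2, 4), (3, 3, 4, 2), (3, 4, 4, 2), (3, 0, 0, 2))

Compute c_i = Σ_j M_{ij} v_j with v = (-15217, -6436, -50469, 6421):
  c_1 = (-1)·(-15217) + (3)·(-6436) + (0)·(-50469) + 1·6421 = 2330
  c_2 = (-3)·(-15217) + (7)·(-6436) + (0)·(-50469) + 0·6421 = 599
  c_3 = (-3)·(-15217) + (6)·(-6436) + (0)·(-50469) + (-1)·(6421) = 614
  c_4 = (-3)·(-15217) + (2)·(-6436) + (1)·(-50469) + 3·6421 = 1573
p = 5; digits c_i = Σ_j d_{ij}·5^j, 0 ≤ d_{ij} < 5:
  c_1 = 2330 = 0·5^0 + 1·5^1 + 3·5^2 + 3·5^3 + 3·5^4
  c_2 = 599 = 4·5^0 + 4·5^1 + 3·5^2 + 4·5^3
  c_3 = 614 = 4·5^0 + 2·5^1 + 4·5^2 + 4·5^3
  c_4 = 1573 = 3·5^0 + 4·5^1 + 2·5^2 + 2·5^3 + 2·5^4
Factor λ_0 = (0, 4, 4, 3)
Factor λ_1 = (1, 4, 2, 4)
Factor λ_2 = (3, 3, 4, 2)
Factor λ_3 = (3, 4, 4, 2)
Factor λ_4 = (3, 0, 0, 2)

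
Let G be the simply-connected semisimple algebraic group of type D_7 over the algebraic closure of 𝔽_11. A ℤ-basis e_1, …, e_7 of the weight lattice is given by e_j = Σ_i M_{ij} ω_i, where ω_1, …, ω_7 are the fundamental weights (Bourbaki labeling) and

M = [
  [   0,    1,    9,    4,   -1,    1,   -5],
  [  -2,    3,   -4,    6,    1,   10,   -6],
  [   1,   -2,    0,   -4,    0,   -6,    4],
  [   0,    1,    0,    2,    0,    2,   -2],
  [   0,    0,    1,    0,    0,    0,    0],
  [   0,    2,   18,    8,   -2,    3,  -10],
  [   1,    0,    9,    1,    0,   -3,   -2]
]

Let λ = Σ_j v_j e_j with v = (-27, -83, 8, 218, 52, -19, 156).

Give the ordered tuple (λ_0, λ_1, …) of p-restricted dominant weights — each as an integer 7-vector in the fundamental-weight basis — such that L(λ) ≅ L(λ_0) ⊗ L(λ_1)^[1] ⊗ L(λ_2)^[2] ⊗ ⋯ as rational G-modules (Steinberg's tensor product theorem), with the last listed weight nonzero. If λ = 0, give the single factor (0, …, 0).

ω-coordinates c = M·v, v = (-27, -83, 8, 218, 52, -19, 156):
  c_1 = (0)·(-27) + (1)·(-83) + (9)·(8) + (4)·(218) + (-1)·(52) + (1)·(-19) + (-5)·(156) = 10
  c_2 = (-2)·(-27) + (3)·(-83) + (-4)·(8) + (6)·(218) + (1)·(52) + (10)·(-19) + (-6)·(156) = 7
  c_3 = (1)·(-27) + (-2)·(-83) + (0)·(8) + (-4)·(218) + (0)·(52) + (-6)·(-19) + (4)·(156) = 5
  c_4 = (0)·(-27) + (1)·(-83) + (0)·(8) + (2)·(218) + (0)·(52) + (2)·(-19) + (-2)·(156) = 3
  c_5 = (0)·(-27) + (0)·(-83) + (1)·(8) + (0)·(218) + (0)·(52) + (0)·(-19) + (0)·(156) = 8
  c_6 = (0)·(-27) + (2)·(-83) + (18)·(8) + (8)·(218) + (-2)·(52) + (3)·(-19) + (-10)·(156) = 1
  c_7 = (1)·(-27) + (0)·(-83) + (9)·(8) + (1)·(218) + (0)·(52) + (-3)·(-19) + (-2)·(156) = 8
Writing each c_i in base p = 11:
  c_1 = 10 = 10·11^0
  c_2 = 7 = 7·11^0
  c_3 = 5 = 5·11^0
  c_4 = 3 = 3·11^0
  c_5 = 8 = 8·11^0
  c_6 = 1 = 1·11^0
  c_7 = 8 = 8·11^0
p-restricted factor λ_0 = (10, 7, 5, 3, 8, 1, 8)

((10, 7, 5, 3, 8, 1, 8),)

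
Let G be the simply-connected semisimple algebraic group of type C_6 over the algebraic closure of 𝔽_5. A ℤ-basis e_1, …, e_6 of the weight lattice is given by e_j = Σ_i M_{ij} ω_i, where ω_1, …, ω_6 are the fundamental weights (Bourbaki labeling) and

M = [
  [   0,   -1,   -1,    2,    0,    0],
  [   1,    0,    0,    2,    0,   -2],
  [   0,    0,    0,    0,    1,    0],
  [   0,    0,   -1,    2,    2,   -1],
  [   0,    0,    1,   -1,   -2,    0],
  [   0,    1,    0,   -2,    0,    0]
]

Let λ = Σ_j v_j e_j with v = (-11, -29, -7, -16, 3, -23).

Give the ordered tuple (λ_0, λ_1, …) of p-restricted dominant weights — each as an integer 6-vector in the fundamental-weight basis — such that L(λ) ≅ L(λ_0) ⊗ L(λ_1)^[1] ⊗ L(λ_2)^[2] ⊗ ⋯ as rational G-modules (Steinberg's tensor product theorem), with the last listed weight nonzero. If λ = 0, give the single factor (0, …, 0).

Compute c_i = Σ_j M_{ij} v_j with v = (-11, -29, -7, -16, 3, -23):
  c_1 = 0*-11 + -1*-29 + -1*-7 + 2*-16 + 0*3 + 0*-23 = 4
  c_2 = 1*-11 + 0*-29 + 0*-7 + 2*-16 + 0*3 + -2*-23 = 3
  c_3 = 0*-11 + 0*-29 + 0*-7 + 0*-16 + 1*3 + 0*-23 = 3
  c_4 = 0*-11 + 0*-29 + -1*-7 + 2*-16 + 2*3 + -1*-23 = 4
  c_5 = 0*-11 + 0*-29 + 1*-7 + -1*-16 + -2*3 + 0*-23 = 3
  c_6 = 0*-11 + 1*-29 + 0*-7 + -2*-16 + 0*3 + 0*-23 = 3
Expand coordinatewise in base 5:
  c_1 = 4 = 4·5^0
  c_2 = 3 = 3·5^0
  c_3 = 3 = 3·5^0
  c_4 = 4 = 4·5^0
  c_5 = 3 = 3·5^0
  c_6 = 3 = 3·5^0
p-restricted factor λ_0 = (4, 3, 3, 4, 3, 3)

((4, 3, 3, 4, 3, 3),)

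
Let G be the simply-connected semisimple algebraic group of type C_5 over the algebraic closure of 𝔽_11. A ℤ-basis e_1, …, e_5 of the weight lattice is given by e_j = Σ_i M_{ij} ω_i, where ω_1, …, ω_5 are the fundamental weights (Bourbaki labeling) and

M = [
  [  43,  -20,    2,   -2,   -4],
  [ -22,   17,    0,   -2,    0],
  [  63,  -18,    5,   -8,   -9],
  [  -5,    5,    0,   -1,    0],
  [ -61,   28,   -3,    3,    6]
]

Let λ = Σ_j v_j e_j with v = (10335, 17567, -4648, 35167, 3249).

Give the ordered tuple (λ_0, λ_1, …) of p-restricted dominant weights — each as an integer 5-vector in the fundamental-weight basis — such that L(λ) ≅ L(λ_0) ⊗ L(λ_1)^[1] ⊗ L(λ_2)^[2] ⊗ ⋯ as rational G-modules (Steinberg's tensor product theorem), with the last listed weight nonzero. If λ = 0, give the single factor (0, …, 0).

((10, 0, 4, 3, 6), (6, 8, 10, 2, 1), (3, 7, 8, 8, 3))

Converting to the ω-basis (c_i = row i of M dotted with v = (10335, 17567, -4648, 35167, 3249)):
  c_1 = 43·10335 + (-20)·(17567) + (2)·(-4648) + (-2)·(35167) + (-4)·(3249) = 439
  c_2 = (-22)·(10335) + 17·17567 + (0)·(-4648) + (-2)·(35167) + 0·3249 = 935
  c_3 = 63·10335 + (-18)·(17567) + (5)·(-4648) + (-8)·(35167) + (-9)·(3249) = 1082
  c_4 = (-5)·(10335) + 5·17567 + (0)·(-4648) + (-1)·(35167) + 0·3249 = 993
  c_5 = (-61)·(10335) + 28·17567 + (-3)·(-4648) + 3·35167 + 6·3249 = 380
Expand coordinatewise in base 11:
  c_1 = 439 = 10·11^0 + 6·11^1 + 3·11^2
  c_2 = 935 = 0·11^0 + 8·11^1 + 7·11^2
  c_3 = 1082 = 4·11^0 + 10·11^1 + 8·11^2
  c_4 = 993 = 3·11^0 + 2·11^1 + 8·11^2
  c_5 = 380 = 6·11^0 + 1·11^1 + 3·11^2
Factor λ_0 = (10, 0, 4, 3, 6)
Factor λ_1 = (6, 8, 10, 2, 1)
Factor λ_2 = (3, 7, 8, 8, 3)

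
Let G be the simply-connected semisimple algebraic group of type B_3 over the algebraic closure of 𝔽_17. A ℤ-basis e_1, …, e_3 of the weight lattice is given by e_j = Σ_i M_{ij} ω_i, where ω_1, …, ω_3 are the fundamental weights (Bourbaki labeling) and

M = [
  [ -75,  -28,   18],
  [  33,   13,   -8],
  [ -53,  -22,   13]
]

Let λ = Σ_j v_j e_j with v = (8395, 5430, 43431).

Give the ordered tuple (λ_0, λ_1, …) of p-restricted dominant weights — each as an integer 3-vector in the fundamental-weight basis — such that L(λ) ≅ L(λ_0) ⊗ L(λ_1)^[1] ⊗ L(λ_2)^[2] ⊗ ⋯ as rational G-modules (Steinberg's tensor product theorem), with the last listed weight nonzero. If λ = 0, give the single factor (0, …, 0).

((8, 7, 4), (5, 10, 12))

Change of basis e → ω: c = M·v where v = (8395, 5430, 43431):
  c_1 = -75*8395 + -28*5430 + 18*43431 = 93
  c_2 = 33*8395 + 13*5430 + -8*43431 = 177
  c_3 = -53*8395 + -22*5430 + 13*43431 = 208
p = 17; digits c_i = Σ_j d_{ij}·17^j, 0 ≤ d_{ij} < 17:
  c_1 = 93 = 8·17^0 + 5·17^1
  c_2 = 177 = 7·17^0 + 10·17^1
  c_3 = 208 = 4·17^0 + 12·17^1
Factor λ_0 = (8, 7, 4)
Factor λ_1 = (5, 10, 12)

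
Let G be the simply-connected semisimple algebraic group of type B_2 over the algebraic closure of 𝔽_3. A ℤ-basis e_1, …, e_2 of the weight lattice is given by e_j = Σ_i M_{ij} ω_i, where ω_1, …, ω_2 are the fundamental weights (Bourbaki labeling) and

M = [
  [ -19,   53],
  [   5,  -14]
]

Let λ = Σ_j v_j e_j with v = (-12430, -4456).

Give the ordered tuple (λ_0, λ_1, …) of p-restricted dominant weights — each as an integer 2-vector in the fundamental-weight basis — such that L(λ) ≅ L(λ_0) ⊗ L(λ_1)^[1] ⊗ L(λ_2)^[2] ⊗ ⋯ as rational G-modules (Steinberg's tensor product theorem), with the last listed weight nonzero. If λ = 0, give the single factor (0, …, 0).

((2, 0), (0, 0), (0, 2), (0, 2), (0, 2))

Change of basis e → ω: c = M·v where v = (-12430, -4456):
  c_1 = -19*-12430 + 53*-4456 = 2
  c_2 = 5*-12430 + -14*-4456 = 234
Writing each c_i in base p = 3:
  c_1 = 2 = 2·3^0
  c_2 = 234 = 0·3^0 + 0·3^1 + 2·3^2 + 2·3^3 + 2·3^4
λ_0 = (2, 0)
λ_1 = (0, 0)
λ_2 = (0, 2)
λ_3 = (0, 2)
λ_4 = (0, 2)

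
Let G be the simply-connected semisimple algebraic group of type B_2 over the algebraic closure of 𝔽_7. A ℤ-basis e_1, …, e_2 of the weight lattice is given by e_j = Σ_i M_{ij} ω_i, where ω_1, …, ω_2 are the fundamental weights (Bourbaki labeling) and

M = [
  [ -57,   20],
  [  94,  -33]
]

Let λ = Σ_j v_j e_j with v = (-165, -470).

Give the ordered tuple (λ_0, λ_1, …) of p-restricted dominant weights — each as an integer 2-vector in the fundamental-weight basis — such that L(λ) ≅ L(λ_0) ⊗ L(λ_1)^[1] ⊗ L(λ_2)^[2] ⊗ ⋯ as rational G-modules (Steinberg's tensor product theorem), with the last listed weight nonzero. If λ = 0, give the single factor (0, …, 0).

((5, 0),)

Change of basis e → ω: c = M·v where v = (-165, -470):
  c_1 = -57*-165 + 20*-470 = 5
  c_2 = 94*-165 + -33*-470 = 0
Expand coordinatewise in base 7:
  c_1 = 5 = 5·7^0
  c_2 = 0
p-restricted factor λ_0 = (5, 0)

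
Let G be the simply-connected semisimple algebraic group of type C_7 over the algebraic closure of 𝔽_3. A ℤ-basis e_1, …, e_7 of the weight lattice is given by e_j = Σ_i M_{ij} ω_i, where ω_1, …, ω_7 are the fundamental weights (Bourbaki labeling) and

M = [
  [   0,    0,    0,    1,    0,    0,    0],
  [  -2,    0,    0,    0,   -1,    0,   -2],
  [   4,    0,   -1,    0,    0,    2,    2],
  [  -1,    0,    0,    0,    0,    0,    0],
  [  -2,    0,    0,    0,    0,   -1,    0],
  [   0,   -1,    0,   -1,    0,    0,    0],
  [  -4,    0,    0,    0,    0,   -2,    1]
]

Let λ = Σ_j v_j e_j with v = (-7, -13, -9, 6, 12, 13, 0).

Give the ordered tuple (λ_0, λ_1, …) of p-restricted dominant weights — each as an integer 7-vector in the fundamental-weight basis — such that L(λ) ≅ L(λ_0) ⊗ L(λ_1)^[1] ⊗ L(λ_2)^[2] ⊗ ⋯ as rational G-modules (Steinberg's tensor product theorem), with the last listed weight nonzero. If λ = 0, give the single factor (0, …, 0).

((0, 2, 1, 1, 1, 1, 2), (2, 0, 2, 2, 0, 2, 0))

Change of basis e → ω: c = M·v where v = (-7, -13, -9, 6, 12, 13, 0):
  c_1 = 0*-7 + 0*-13 + 0*-9 + 1*6 + 0*12 + 0*13 + 0*0 = 6
  c_2 = -2*-7 + 0*-13 + 0*-9 + 0*6 + -1*12 + 0*13 + -2*0 = 2
  c_3 = 4*-7 + 0*-13 + -1*-9 + 0*6 + 0*12 + 2*13 + 2*0 = 7
  c_4 = -1*-7 + 0*-13 + 0*-9 + 0*6 + 0*12 + 0*13 + 0*0 = 7
  c_5 = -2*-7 + 0*-13 + 0*-9 + 0*6 + 0*12 + -1*13 + 0*0 = 1
  c_6 = 0*-7 + -1*-13 + 0*-9 + -1*6 + 0*12 + 0*13 + 0*0 = 7
  c_7 = -4*-7 + 0*-13 + 0*-9 + 0*6 + 0*12 + -2*13 + 1*0 = 2
Expand coordinatewise in base 3:
  c_1 = 6 = 0·3^0 + 2·3^1
  c_2 = 2 = 2·3^0
  c_3 = 7 = 1·3^0 + 2·3^1
  c_4 = 7 = 1·3^0 + 2·3^1
  c_5 = 1 = 1·3^0
  c_6 = 7 = 1·3^0 + 2·3^1
  c_7 = 2 = 2·3^0
Factor λ_0 = (0, 2, 1, 1, 1, 1, 2)
Factor λ_1 = (2, 0, 2, 2, 0, 2, 0)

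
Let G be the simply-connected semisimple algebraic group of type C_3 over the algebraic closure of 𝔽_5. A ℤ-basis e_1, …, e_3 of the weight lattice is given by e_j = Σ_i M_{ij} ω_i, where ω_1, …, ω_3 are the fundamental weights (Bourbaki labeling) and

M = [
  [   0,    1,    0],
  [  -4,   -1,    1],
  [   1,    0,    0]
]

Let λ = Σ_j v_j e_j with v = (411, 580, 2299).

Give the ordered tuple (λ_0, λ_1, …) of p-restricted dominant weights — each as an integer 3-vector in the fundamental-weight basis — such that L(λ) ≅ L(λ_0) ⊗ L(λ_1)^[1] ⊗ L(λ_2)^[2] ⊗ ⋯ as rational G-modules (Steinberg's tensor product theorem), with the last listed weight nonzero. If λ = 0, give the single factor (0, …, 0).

((0, 0, 1), (1, 0, 2), (3, 3, 1), (4, 0, 3))

Converting to the ω-basis (c_i = row i of M dotted with v = (411, 580, 2299)):
  c_1 = 0*411 + 1*580 + 0*2299 = 580
  c_2 = -4*411 + -1*580 + 1*2299 = 75
  c_3 = 1*411 + 0*580 + 0*2299 = 411
Expand coordinatewise in base 5:
  c_1 = 580 = 0·5^0 + 1·5^1 + 3·5^2 + 4·5^3
  c_2 = 75 = 0·5^0 + 0·5^1 + 3·5^2
  c_3 = 411 = 1·5^0 + 2·5^1 + 1·5^2 + 3·5^3
λ_0 = (0, 0, 1)
λ_1 = (1, 0, 2)
λ_2 = (3, 3, 1)
λ_3 = (4, 0, 3)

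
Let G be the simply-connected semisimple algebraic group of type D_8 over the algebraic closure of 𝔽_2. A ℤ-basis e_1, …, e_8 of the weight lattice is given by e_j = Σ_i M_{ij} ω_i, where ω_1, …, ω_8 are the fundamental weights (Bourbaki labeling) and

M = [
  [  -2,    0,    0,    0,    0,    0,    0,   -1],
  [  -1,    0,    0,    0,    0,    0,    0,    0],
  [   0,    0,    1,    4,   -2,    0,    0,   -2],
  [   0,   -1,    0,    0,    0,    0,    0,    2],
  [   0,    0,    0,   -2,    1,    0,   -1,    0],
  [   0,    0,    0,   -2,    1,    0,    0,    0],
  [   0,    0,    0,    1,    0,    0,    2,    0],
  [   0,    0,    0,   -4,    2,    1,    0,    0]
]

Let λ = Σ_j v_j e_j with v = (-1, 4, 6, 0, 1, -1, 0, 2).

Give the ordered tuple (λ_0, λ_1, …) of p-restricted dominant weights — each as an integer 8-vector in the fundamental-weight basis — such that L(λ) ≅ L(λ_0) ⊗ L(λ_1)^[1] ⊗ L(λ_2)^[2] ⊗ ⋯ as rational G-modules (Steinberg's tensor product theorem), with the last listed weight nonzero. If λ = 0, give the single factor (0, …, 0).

((0, 1, 0, 0, 1, 1, 0, 1),)

In the fundamental-weight basis, λ has coordinates c = M·v (v = (-1, 4, 6, 0, 1, -1, 0, 2)):
  c_1 = (-2)·(-1) + (0)·(4) + (0)·(6) + (0)·(0) + (0)·(1) + (0)·(-1) + (0)·(0) + (-1)·(2) = 0
  c_2 = (-1)·(-1) + (0)·(4) + (0)·(6) + (0)·(0) + (0)·(1) + (0)·(-1) + (0)·(0) + (0)·(2) = 1
  c_3 = (0)·(-1) + (0)·(4) + (1)·(6) + (4)·(0) + (-2)·(1) + (0)·(-1) + (0)·(0) + (-2)·(2) = 0
  c_4 = (0)·(-1) + (-1)·(4) + (0)·(6) + (0)·(0) + (0)·(1) + (0)·(-1) + (0)·(0) + (2)·(2) = 0
  c_5 = (0)·(-1) + (0)·(4) + (0)·(6) + (-2)·(0) + (1)·(1) + (0)·(-1) + (-1)·(0) + (0)·(2) = 1
  c_6 = (0)·(-1) + (0)·(4) + (0)·(6) + (-2)·(0) + (1)·(1) + (0)·(-1) + (0)·(0) + (0)·(2) = 1
  c_7 = (0)·(-1) + (0)·(4) + (0)·(6) + (1)·(0) + (0)·(1) + (0)·(-1) + (2)·(0) + (0)·(2) = 0
  c_8 = (0)·(-1) + (0)·(4) + (0)·(6) + (-4)·(0) + (2)·(1) + (1)·(-1) + (0)·(0) + (0)·(2) = 1
Base-2 expansion of each c_i:
  c_1 = 0
  c_2 = 1 = 1·2^0
  c_3 = 0
  c_4 = 0
  c_5 = 1 = 1·2^0
  c_6 = 1 = 1·2^0
  c_7 = 0
  c_8 = 1 = 1·2^0
Factor λ_0 = (0, 1, 0, 0, 1, 1, 0, 1)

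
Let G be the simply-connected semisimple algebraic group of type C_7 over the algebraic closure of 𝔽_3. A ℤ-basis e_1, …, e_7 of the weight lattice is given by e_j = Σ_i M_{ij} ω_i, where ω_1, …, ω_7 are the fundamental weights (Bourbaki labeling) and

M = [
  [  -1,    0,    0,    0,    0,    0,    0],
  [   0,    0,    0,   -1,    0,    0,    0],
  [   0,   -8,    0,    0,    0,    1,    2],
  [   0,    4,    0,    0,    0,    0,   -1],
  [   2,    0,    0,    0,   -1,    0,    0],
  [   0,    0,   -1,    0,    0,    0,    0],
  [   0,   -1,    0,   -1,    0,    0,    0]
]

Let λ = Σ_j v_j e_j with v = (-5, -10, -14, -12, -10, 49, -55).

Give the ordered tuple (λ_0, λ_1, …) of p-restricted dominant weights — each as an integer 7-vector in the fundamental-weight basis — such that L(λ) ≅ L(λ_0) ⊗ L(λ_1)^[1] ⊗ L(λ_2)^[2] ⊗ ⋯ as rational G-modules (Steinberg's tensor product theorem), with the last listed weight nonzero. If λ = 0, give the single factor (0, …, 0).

ω-coordinates c = M·v, v = (-5, -10, -14, -12, -10, 49, -55):
  c_1 = (-1)·(-5) + (0)·(-10) + (0)·(-14) + (0)·(-12) + (0)·(-10) + (0)·(49) + (0)·(-55) = 5
  c_2 = (0)·(-5) + (0)·(-10) + (0)·(-14) + (-1)·(-12) + (0)·(-10) + (0)·(49) + (0)·(-55) = 12
  c_3 = (0)·(-5) + (-8)·(-10) + (0)·(-14) + (0)·(-12) + (0)·(-10) + (1)·(49) + (2)·(-55) = 19
  c_4 = (0)·(-5) + (4)·(-10) + (0)·(-14) + (0)·(-12) + (0)·(-10) + (0)·(49) + (-1)·(-55) = 15
  c_5 = (2)·(-5) + (0)·(-10) + (0)·(-14) + (0)·(-12) + (-1)·(-10) + (0)·(49) + (0)·(-55) = 0
  c_6 = (0)·(-5) + (0)·(-10) + (-1)·(-14) + (0)·(-12) + (0)·(-10) + (0)·(49) + (0)·(-55) = 14
  c_7 = (0)·(-5) + (-1)·(-10) + (0)·(-14) + (-1)·(-12) + (0)·(-10) + (0)·(49) + (0)·(-55) = 22
p = 3; digits c_i = Σ_j d_{ij}·3^j, 0 ≤ d_{ij} < 3:
  c_1 = 5 = 2·3^0 + 1·3^1
  c_2 = 12 = 0·3^0 + 1·3^1 + 1·3^2
  c_3 = 19 = 1·3^0 + 0·3^1 + 2·3^2
  c_4 = 15 = 0·3^0 + 2·3^1 + 1·3^2
  c_5 = 0
  c_6 = 14 = 2·3^0 + 1·3^1 + 1·3^2
  c_7 = 22 = 1·3^0 + 1·3^1 + 2·3^2
λ_0 = (2, 0, 1, 0, 0, 2, 1)
λ_1 = (1, 1, 0, 2, 0, 1, 1)
λ_2 = (0, 1, 2, 1, 0, 1, 2)

((2, 0, 1, 0, 0, 2, 1), (1, 1, 0, 2, 0, 1, 1), (0, 1, 2, 1, 0, 1, 2))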